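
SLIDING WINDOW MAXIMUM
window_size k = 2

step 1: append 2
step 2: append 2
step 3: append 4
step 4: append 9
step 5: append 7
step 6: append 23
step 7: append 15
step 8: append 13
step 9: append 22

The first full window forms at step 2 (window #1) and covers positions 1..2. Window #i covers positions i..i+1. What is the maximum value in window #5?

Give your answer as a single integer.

step 1: append 2 -> window=[2] (not full yet)
step 2: append 2 -> window=[2, 2] -> max=2
step 3: append 4 -> window=[2, 4] -> max=4
step 4: append 9 -> window=[4, 9] -> max=9
step 5: append 7 -> window=[9, 7] -> max=9
step 6: append 23 -> window=[7, 23] -> max=23
Window #5 max = 23

Answer: 23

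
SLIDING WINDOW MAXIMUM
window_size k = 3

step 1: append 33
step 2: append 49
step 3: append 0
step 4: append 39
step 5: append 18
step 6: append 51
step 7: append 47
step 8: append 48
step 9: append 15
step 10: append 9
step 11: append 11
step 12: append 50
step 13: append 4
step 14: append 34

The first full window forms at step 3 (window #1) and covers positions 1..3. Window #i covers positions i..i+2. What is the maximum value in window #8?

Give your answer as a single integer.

Answer: 48

Derivation:
step 1: append 33 -> window=[33] (not full yet)
step 2: append 49 -> window=[33, 49] (not full yet)
step 3: append 0 -> window=[33, 49, 0] -> max=49
step 4: append 39 -> window=[49, 0, 39] -> max=49
step 5: append 18 -> window=[0, 39, 18] -> max=39
step 6: append 51 -> window=[39, 18, 51] -> max=51
step 7: append 47 -> window=[18, 51, 47] -> max=51
step 8: append 48 -> window=[51, 47, 48] -> max=51
step 9: append 15 -> window=[47, 48, 15] -> max=48
step 10: append 9 -> window=[48, 15, 9] -> max=48
Window #8 max = 48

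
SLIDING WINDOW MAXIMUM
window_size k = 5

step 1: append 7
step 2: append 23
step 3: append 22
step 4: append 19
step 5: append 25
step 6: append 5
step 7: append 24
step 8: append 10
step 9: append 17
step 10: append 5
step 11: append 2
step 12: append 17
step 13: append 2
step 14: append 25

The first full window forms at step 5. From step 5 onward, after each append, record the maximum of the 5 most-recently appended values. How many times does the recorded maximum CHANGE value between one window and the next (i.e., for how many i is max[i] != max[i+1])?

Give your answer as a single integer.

Answer: 3

Derivation:
step 1: append 7 -> window=[7] (not full yet)
step 2: append 23 -> window=[7, 23] (not full yet)
step 3: append 22 -> window=[7, 23, 22] (not full yet)
step 4: append 19 -> window=[7, 23, 22, 19] (not full yet)
step 5: append 25 -> window=[7, 23, 22, 19, 25] -> max=25
step 6: append 5 -> window=[23, 22, 19, 25, 5] -> max=25
step 7: append 24 -> window=[22, 19, 25, 5, 24] -> max=25
step 8: append 10 -> window=[19, 25, 5, 24, 10] -> max=25
step 9: append 17 -> window=[25, 5, 24, 10, 17] -> max=25
step 10: append 5 -> window=[5, 24, 10, 17, 5] -> max=24
step 11: append 2 -> window=[24, 10, 17, 5, 2] -> max=24
step 12: append 17 -> window=[10, 17, 5, 2, 17] -> max=17
step 13: append 2 -> window=[17, 5, 2, 17, 2] -> max=17
step 14: append 25 -> window=[5, 2, 17, 2, 25] -> max=25
Recorded maximums: 25 25 25 25 25 24 24 17 17 25
Changes between consecutive maximums: 3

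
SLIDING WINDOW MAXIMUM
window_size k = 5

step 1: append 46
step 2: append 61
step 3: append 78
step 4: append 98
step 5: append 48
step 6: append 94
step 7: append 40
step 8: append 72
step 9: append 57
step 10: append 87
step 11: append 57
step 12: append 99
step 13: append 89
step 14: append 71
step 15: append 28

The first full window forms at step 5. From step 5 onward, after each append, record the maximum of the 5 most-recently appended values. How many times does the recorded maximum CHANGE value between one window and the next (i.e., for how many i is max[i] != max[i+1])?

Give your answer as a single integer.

step 1: append 46 -> window=[46] (not full yet)
step 2: append 61 -> window=[46, 61] (not full yet)
step 3: append 78 -> window=[46, 61, 78] (not full yet)
step 4: append 98 -> window=[46, 61, 78, 98] (not full yet)
step 5: append 48 -> window=[46, 61, 78, 98, 48] -> max=98
step 6: append 94 -> window=[61, 78, 98, 48, 94] -> max=98
step 7: append 40 -> window=[78, 98, 48, 94, 40] -> max=98
step 8: append 72 -> window=[98, 48, 94, 40, 72] -> max=98
step 9: append 57 -> window=[48, 94, 40, 72, 57] -> max=94
step 10: append 87 -> window=[94, 40, 72, 57, 87] -> max=94
step 11: append 57 -> window=[40, 72, 57, 87, 57] -> max=87
step 12: append 99 -> window=[72, 57, 87, 57, 99] -> max=99
step 13: append 89 -> window=[57, 87, 57, 99, 89] -> max=99
step 14: append 71 -> window=[87, 57, 99, 89, 71] -> max=99
step 15: append 28 -> window=[57, 99, 89, 71, 28] -> max=99
Recorded maximums: 98 98 98 98 94 94 87 99 99 99 99
Changes between consecutive maximums: 3

Answer: 3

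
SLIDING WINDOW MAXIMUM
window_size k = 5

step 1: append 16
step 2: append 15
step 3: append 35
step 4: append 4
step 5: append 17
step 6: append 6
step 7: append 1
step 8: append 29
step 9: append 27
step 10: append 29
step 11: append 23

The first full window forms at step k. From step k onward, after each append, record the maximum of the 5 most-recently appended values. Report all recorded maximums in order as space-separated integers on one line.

Answer: 35 35 35 29 29 29 29

Derivation:
step 1: append 16 -> window=[16] (not full yet)
step 2: append 15 -> window=[16, 15] (not full yet)
step 3: append 35 -> window=[16, 15, 35] (not full yet)
step 4: append 4 -> window=[16, 15, 35, 4] (not full yet)
step 5: append 17 -> window=[16, 15, 35, 4, 17] -> max=35
step 6: append 6 -> window=[15, 35, 4, 17, 6] -> max=35
step 7: append 1 -> window=[35, 4, 17, 6, 1] -> max=35
step 8: append 29 -> window=[4, 17, 6, 1, 29] -> max=29
step 9: append 27 -> window=[17, 6, 1, 29, 27] -> max=29
step 10: append 29 -> window=[6, 1, 29, 27, 29] -> max=29
step 11: append 23 -> window=[1, 29, 27, 29, 23] -> max=29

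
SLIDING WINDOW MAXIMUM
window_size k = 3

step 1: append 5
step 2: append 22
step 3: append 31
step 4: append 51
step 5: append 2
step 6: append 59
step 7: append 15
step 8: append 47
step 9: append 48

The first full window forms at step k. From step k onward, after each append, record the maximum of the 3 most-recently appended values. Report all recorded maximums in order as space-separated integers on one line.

Answer: 31 51 51 59 59 59 48

Derivation:
step 1: append 5 -> window=[5] (not full yet)
step 2: append 22 -> window=[5, 22] (not full yet)
step 3: append 31 -> window=[5, 22, 31] -> max=31
step 4: append 51 -> window=[22, 31, 51] -> max=51
step 5: append 2 -> window=[31, 51, 2] -> max=51
step 6: append 59 -> window=[51, 2, 59] -> max=59
step 7: append 15 -> window=[2, 59, 15] -> max=59
step 8: append 47 -> window=[59, 15, 47] -> max=59
step 9: append 48 -> window=[15, 47, 48] -> max=48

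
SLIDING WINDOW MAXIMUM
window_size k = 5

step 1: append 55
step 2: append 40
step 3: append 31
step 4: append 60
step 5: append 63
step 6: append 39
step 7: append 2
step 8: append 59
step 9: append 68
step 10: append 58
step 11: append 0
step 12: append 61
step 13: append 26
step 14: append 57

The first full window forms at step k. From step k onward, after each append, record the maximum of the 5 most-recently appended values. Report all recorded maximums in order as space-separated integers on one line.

Answer: 63 63 63 63 68 68 68 68 68 61

Derivation:
step 1: append 55 -> window=[55] (not full yet)
step 2: append 40 -> window=[55, 40] (not full yet)
step 3: append 31 -> window=[55, 40, 31] (not full yet)
step 4: append 60 -> window=[55, 40, 31, 60] (not full yet)
step 5: append 63 -> window=[55, 40, 31, 60, 63] -> max=63
step 6: append 39 -> window=[40, 31, 60, 63, 39] -> max=63
step 7: append 2 -> window=[31, 60, 63, 39, 2] -> max=63
step 8: append 59 -> window=[60, 63, 39, 2, 59] -> max=63
step 9: append 68 -> window=[63, 39, 2, 59, 68] -> max=68
step 10: append 58 -> window=[39, 2, 59, 68, 58] -> max=68
step 11: append 0 -> window=[2, 59, 68, 58, 0] -> max=68
step 12: append 61 -> window=[59, 68, 58, 0, 61] -> max=68
step 13: append 26 -> window=[68, 58, 0, 61, 26] -> max=68
step 14: append 57 -> window=[58, 0, 61, 26, 57] -> max=61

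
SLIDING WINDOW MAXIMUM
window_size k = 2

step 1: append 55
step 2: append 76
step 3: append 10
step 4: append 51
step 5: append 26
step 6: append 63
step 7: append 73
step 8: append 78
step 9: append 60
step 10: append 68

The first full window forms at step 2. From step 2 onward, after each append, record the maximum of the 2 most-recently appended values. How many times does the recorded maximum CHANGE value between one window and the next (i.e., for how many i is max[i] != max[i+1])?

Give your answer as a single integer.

step 1: append 55 -> window=[55] (not full yet)
step 2: append 76 -> window=[55, 76] -> max=76
step 3: append 10 -> window=[76, 10] -> max=76
step 4: append 51 -> window=[10, 51] -> max=51
step 5: append 26 -> window=[51, 26] -> max=51
step 6: append 63 -> window=[26, 63] -> max=63
step 7: append 73 -> window=[63, 73] -> max=73
step 8: append 78 -> window=[73, 78] -> max=78
step 9: append 60 -> window=[78, 60] -> max=78
step 10: append 68 -> window=[60, 68] -> max=68
Recorded maximums: 76 76 51 51 63 73 78 78 68
Changes between consecutive maximums: 5

Answer: 5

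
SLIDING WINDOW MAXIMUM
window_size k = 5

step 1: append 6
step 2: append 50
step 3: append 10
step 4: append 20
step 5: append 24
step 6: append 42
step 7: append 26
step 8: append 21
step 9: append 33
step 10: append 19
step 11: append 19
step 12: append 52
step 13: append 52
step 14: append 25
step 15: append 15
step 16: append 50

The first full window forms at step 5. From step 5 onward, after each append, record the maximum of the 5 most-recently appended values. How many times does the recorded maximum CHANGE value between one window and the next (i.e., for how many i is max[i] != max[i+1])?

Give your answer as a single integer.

step 1: append 6 -> window=[6] (not full yet)
step 2: append 50 -> window=[6, 50] (not full yet)
step 3: append 10 -> window=[6, 50, 10] (not full yet)
step 4: append 20 -> window=[6, 50, 10, 20] (not full yet)
step 5: append 24 -> window=[6, 50, 10, 20, 24] -> max=50
step 6: append 42 -> window=[50, 10, 20, 24, 42] -> max=50
step 7: append 26 -> window=[10, 20, 24, 42, 26] -> max=42
step 8: append 21 -> window=[20, 24, 42, 26, 21] -> max=42
step 9: append 33 -> window=[24, 42, 26, 21, 33] -> max=42
step 10: append 19 -> window=[42, 26, 21, 33, 19] -> max=42
step 11: append 19 -> window=[26, 21, 33, 19, 19] -> max=33
step 12: append 52 -> window=[21, 33, 19, 19, 52] -> max=52
step 13: append 52 -> window=[33, 19, 19, 52, 52] -> max=52
step 14: append 25 -> window=[19, 19, 52, 52, 25] -> max=52
step 15: append 15 -> window=[19, 52, 52, 25, 15] -> max=52
step 16: append 50 -> window=[52, 52, 25, 15, 50] -> max=52
Recorded maximums: 50 50 42 42 42 42 33 52 52 52 52 52
Changes between consecutive maximums: 3

Answer: 3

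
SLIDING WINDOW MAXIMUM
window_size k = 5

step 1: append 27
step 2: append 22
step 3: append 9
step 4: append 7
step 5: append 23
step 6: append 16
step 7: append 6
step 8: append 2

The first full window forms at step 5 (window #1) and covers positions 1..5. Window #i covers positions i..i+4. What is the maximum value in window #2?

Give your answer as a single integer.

Answer: 23

Derivation:
step 1: append 27 -> window=[27] (not full yet)
step 2: append 22 -> window=[27, 22] (not full yet)
step 3: append 9 -> window=[27, 22, 9] (not full yet)
step 4: append 7 -> window=[27, 22, 9, 7] (not full yet)
step 5: append 23 -> window=[27, 22, 9, 7, 23] -> max=27
step 6: append 16 -> window=[22, 9, 7, 23, 16] -> max=23
Window #2 max = 23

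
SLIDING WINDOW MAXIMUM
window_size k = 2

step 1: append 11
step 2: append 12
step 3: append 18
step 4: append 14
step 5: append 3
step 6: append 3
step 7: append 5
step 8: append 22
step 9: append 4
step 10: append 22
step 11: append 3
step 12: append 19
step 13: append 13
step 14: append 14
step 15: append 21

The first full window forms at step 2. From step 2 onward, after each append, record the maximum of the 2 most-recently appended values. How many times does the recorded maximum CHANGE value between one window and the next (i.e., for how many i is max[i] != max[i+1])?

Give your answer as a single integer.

Answer: 8

Derivation:
step 1: append 11 -> window=[11] (not full yet)
step 2: append 12 -> window=[11, 12] -> max=12
step 3: append 18 -> window=[12, 18] -> max=18
step 4: append 14 -> window=[18, 14] -> max=18
step 5: append 3 -> window=[14, 3] -> max=14
step 6: append 3 -> window=[3, 3] -> max=3
step 7: append 5 -> window=[3, 5] -> max=5
step 8: append 22 -> window=[5, 22] -> max=22
step 9: append 4 -> window=[22, 4] -> max=22
step 10: append 22 -> window=[4, 22] -> max=22
step 11: append 3 -> window=[22, 3] -> max=22
step 12: append 19 -> window=[3, 19] -> max=19
step 13: append 13 -> window=[19, 13] -> max=19
step 14: append 14 -> window=[13, 14] -> max=14
step 15: append 21 -> window=[14, 21] -> max=21
Recorded maximums: 12 18 18 14 3 5 22 22 22 22 19 19 14 21
Changes between consecutive maximums: 8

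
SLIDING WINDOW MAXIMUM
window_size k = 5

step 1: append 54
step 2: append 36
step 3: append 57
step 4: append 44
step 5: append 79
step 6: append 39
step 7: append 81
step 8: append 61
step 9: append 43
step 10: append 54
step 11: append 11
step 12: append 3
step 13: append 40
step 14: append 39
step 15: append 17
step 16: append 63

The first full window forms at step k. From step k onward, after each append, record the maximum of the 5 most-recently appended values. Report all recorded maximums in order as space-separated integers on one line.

step 1: append 54 -> window=[54] (not full yet)
step 2: append 36 -> window=[54, 36] (not full yet)
step 3: append 57 -> window=[54, 36, 57] (not full yet)
step 4: append 44 -> window=[54, 36, 57, 44] (not full yet)
step 5: append 79 -> window=[54, 36, 57, 44, 79] -> max=79
step 6: append 39 -> window=[36, 57, 44, 79, 39] -> max=79
step 7: append 81 -> window=[57, 44, 79, 39, 81] -> max=81
step 8: append 61 -> window=[44, 79, 39, 81, 61] -> max=81
step 9: append 43 -> window=[79, 39, 81, 61, 43] -> max=81
step 10: append 54 -> window=[39, 81, 61, 43, 54] -> max=81
step 11: append 11 -> window=[81, 61, 43, 54, 11] -> max=81
step 12: append 3 -> window=[61, 43, 54, 11, 3] -> max=61
step 13: append 40 -> window=[43, 54, 11, 3, 40] -> max=54
step 14: append 39 -> window=[54, 11, 3, 40, 39] -> max=54
step 15: append 17 -> window=[11, 3, 40, 39, 17] -> max=40
step 16: append 63 -> window=[3, 40, 39, 17, 63] -> max=63

Answer: 79 79 81 81 81 81 81 61 54 54 40 63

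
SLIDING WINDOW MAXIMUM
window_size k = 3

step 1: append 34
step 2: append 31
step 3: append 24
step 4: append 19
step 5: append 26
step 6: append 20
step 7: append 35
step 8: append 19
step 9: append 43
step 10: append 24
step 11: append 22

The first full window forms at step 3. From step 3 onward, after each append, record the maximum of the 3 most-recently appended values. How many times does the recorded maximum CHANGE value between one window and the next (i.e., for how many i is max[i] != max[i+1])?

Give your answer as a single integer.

Answer: 4

Derivation:
step 1: append 34 -> window=[34] (not full yet)
step 2: append 31 -> window=[34, 31] (not full yet)
step 3: append 24 -> window=[34, 31, 24] -> max=34
step 4: append 19 -> window=[31, 24, 19] -> max=31
step 5: append 26 -> window=[24, 19, 26] -> max=26
step 6: append 20 -> window=[19, 26, 20] -> max=26
step 7: append 35 -> window=[26, 20, 35] -> max=35
step 8: append 19 -> window=[20, 35, 19] -> max=35
step 9: append 43 -> window=[35, 19, 43] -> max=43
step 10: append 24 -> window=[19, 43, 24] -> max=43
step 11: append 22 -> window=[43, 24, 22] -> max=43
Recorded maximums: 34 31 26 26 35 35 43 43 43
Changes between consecutive maximums: 4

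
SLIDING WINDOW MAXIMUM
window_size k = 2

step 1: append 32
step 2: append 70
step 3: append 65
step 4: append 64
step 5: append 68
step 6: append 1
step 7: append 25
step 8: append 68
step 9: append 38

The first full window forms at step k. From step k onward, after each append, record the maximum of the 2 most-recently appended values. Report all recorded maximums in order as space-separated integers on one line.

step 1: append 32 -> window=[32] (not full yet)
step 2: append 70 -> window=[32, 70] -> max=70
step 3: append 65 -> window=[70, 65] -> max=70
step 4: append 64 -> window=[65, 64] -> max=65
step 5: append 68 -> window=[64, 68] -> max=68
step 6: append 1 -> window=[68, 1] -> max=68
step 7: append 25 -> window=[1, 25] -> max=25
step 8: append 68 -> window=[25, 68] -> max=68
step 9: append 38 -> window=[68, 38] -> max=68

Answer: 70 70 65 68 68 25 68 68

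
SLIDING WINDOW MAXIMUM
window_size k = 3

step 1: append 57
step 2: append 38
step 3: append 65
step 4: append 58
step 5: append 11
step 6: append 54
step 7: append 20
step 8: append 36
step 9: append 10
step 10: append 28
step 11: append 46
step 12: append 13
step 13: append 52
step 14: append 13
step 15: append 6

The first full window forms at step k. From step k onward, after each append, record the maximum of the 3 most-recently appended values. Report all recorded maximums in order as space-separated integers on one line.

step 1: append 57 -> window=[57] (not full yet)
step 2: append 38 -> window=[57, 38] (not full yet)
step 3: append 65 -> window=[57, 38, 65] -> max=65
step 4: append 58 -> window=[38, 65, 58] -> max=65
step 5: append 11 -> window=[65, 58, 11] -> max=65
step 6: append 54 -> window=[58, 11, 54] -> max=58
step 7: append 20 -> window=[11, 54, 20] -> max=54
step 8: append 36 -> window=[54, 20, 36] -> max=54
step 9: append 10 -> window=[20, 36, 10] -> max=36
step 10: append 28 -> window=[36, 10, 28] -> max=36
step 11: append 46 -> window=[10, 28, 46] -> max=46
step 12: append 13 -> window=[28, 46, 13] -> max=46
step 13: append 52 -> window=[46, 13, 52] -> max=52
step 14: append 13 -> window=[13, 52, 13] -> max=52
step 15: append 6 -> window=[52, 13, 6] -> max=52

Answer: 65 65 65 58 54 54 36 36 46 46 52 52 52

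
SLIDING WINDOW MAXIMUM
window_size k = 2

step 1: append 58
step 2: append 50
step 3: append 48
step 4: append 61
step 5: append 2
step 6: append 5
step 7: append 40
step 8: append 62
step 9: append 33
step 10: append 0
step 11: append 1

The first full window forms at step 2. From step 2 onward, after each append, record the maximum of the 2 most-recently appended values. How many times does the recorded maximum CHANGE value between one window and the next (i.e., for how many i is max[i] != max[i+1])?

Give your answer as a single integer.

Answer: 7

Derivation:
step 1: append 58 -> window=[58] (not full yet)
step 2: append 50 -> window=[58, 50] -> max=58
step 3: append 48 -> window=[50, 48] -> max=50
step 4: append 61 -> window=[48, 61] -> max=61
step 5: append 2 -> window=[61, 2] -> max=61
step 6: append 5 -> window=[2, 5] -> max=5
step 7: append 40 -> window=[5, 40] -> max=40
step 8: append 62 -> window=[40, 62] -> max=62
step 9: append 33 -> window=[62, 33] -> max=62
step 10: append 0 -> window=[33, 0] -> max=33
step 11: append 1 -> window=[0, 1] -> max=1
Recorded maximums: 58 50 61 61 5 40 62 62 33 1
Changes between consecutive maximums: 7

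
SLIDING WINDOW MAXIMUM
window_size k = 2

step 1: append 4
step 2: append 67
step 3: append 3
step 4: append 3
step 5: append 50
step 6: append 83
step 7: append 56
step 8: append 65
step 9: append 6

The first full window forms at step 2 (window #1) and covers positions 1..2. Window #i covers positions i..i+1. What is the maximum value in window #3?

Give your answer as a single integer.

Answer: 3

Derivation:
step 1: append 4 -> window=[4] (not full yet)
step 2: append 67 -> window=[4, 67] -> max=67
step 3: append 3 -> window=[67, 3] -> max=67
step 4: append 3 -> window=[3, 3] -> max=3
Window #3 max = 3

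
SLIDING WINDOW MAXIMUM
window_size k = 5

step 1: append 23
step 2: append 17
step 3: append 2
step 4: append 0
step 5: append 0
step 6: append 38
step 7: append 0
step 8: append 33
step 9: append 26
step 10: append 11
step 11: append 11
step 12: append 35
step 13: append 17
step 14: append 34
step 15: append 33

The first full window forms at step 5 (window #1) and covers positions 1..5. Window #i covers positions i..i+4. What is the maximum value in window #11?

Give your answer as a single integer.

step 1: append 23 -> window=[23] (not full yet)
step 2: append 17 -> window=[23, 17] (not full yet)
step 3: append 2 -> window=[23, 17, 2] (not full yet)
step 4: append 0 -> window=[23, 17, 2, 0] (not full yet)
step 5: append 0 -> window=[23, 17, 2, 0, 0] -> max=23
step 6: append 38 -> window=[17, 2, 0, 0, 38] -> max=38
step 7: append 0 -> window=[2, 0, 0, 38, 0] -> max=38
step 8: append 33 -> window=[0, 0, 38, 0, 33] -> max=38
step 9: append 26 -> window=[0, 38, 0, 33, 26] -> max=38
step 10: append 11 -> window=[38, 0, 33, 26, 11] -> max=38
step 11: append 11 -> window=[0, 33, 26, 11, 11] -> max=33
step 12: append 35 -> window=[33, 26, 11, 11, 35] -> max=35
step 13: append 17 -> window=[26, 11, 11, 35, 17] -> max=35
step 14: append 34 -> window=[11, 11, 35, 17, 34] -> max=35
step 15: append 33 -> window=[11, 35, 17, 34, 33] -> max=35
Window #11 max = 35

Answer: 35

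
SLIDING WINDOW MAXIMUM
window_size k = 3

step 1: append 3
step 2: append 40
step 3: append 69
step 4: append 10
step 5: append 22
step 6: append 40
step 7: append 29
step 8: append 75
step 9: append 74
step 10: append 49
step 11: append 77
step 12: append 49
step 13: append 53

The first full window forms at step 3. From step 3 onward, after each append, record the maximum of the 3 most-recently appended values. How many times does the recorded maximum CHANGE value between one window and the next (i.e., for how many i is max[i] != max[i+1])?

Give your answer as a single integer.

Answer: 3

Derivation:
step 1: append 3 -> window=[3] (not full yet)
step 2: append 40 -> window=[3, 40] (not full yet)
step 3: append 69 -> window=[3, 40, 69] -> max=69
step 4: append 10 -> window=[40, 69, 10] -> max=69
step 5: append 22 -> window=[69, 10, 22] -> max=69
step 6: append 40 -> window=[10, 22, 40] -> max=40
step 7: append 29 -> window=[22, 40, 29] -> max=40
step 8: append 75 -> window=[40, 29, 75] -> max=75
step 9: append 74 -> window=[29, 75, 74] -> max=75
step 10: append 49 -> window=[75, 74, 49] -> max=75
step 11: append 77 -> window=[74, 49, 77] -> max=77
step 12: append 49 -> window=[49, 77, 49] -> max=77
step 13: append 53 -> window=[77, 49, 53] -> max=77
Recorded maximums: 69 69 69 40 40 75 75 75 77 77 77
Changes between consecutive maximums: 3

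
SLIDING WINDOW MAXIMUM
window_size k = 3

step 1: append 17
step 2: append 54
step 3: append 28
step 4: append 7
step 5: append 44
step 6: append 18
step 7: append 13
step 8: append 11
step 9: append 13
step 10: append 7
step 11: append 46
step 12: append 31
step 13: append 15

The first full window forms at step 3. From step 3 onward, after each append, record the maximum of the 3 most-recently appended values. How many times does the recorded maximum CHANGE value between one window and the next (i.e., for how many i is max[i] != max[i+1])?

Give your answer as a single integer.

step 1: append 17 -> window=[17] (not full yet)
step 2: append 54 -> window=[17, 54] (not full yet)
step 3: append 28 -> window=[17, 54, 28] -> max=54
step 4: append 7 -> window=[54, 28, 7] -> max=54
step 5: append 44 -> window=[28, 7, 44] -> max=44
step 6: append 18 -> window=[7, 44, 18] -> max=44
step 7: append 13 -> window=[44, 18, 13] -> max=44
step 8: append 11 -> window=[18, 13, 11] -> max=18
step 9: append 13 -> window=[13, 11, 13] -> max=13
step 10: append 7 -> window=[11, 13, 7] -> max=13
step 11: append 46 -> window=[13, 7, 46] -> max=46
step 12: append 31 -> window=[7, 46, 31] -> max=46
step 13: append 15 -> window=[46, 31, 15] -> max=46
Recorded maximums: 54 54 44 44 44 18 13 13 46 46 46
Changes between consecutive maximums: 4

Answer: 4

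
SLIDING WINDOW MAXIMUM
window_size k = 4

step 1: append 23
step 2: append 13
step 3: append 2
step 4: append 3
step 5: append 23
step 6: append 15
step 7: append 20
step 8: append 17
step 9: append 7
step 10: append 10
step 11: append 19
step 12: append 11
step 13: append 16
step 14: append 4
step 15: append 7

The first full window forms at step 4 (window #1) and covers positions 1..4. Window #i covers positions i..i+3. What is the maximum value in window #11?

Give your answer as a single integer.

Answer: 19

Derivation:
step 1: append 23 -> window=[23] (not full yet)
step 2: append 13 -> window=[23, 13] (not full yet)
step 3: append 2 -> window=[23, 13, 2] (not full yet)
step 4: append 3 -> window=[23, 13, 2, 3] -> max=23
step 5: append 23 -> window=[13, 2, 3, 23] -> max=23
step 6: append 15 -> window=[2, 3, 23, 15] -> max=23
step 7: append 20 -> window=[3, 23, 15, 20] -> max=23
step 8: append 17 -> window=[23, 15, 20, 17] -> max=23
step 9: append 7 -> window=[15, 20, 17, 7] -> max=20
step 10: append 10 -> window=[20, 17, 7, 10] -> max=20
step 11: append 19 -> window=[17, 7, 10, 19] -> max=19
step 12: append 11 -> window=[7, 10, 19, 11] -> max=19
step 13: append 16 -> window=[10, 19, 11, 16] -> max=19
step 14: append 4 -> window=[19, 11, 16, 4] -> max=19
Window #11 max = 19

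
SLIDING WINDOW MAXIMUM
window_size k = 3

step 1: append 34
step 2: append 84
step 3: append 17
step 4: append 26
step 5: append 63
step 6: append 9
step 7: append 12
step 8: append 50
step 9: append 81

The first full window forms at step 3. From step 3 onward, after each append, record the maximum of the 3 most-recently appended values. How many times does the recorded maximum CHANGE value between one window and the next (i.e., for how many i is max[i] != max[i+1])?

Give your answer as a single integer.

Answer: 3

Derivation:
step 1: append 34 -> window=[34] (not full yet)
step 2: append 84 -> window=[34, 84] (not full yet)
step 3: append 17 -> window=[34, 84, 17] -> max=84
step 4: append 26 -> window=[84, 17, 26] -> max=84
step 5: append 63 -> window=[17, 26, 63] -> max=63
step 6: append 9 -> window=[26, 63, 9] -> max=63
step 7: append 12 -> window=[63, 9, 12] -> max=63
step 8: append 50 -> window=[9, 12, 50] -> max=50
step 9: append 81 -> window=[12, 50, 81] -> max=81
Recorded maximums: 84 84 63 63 63 50 81
Changes between consecutive maximums: 3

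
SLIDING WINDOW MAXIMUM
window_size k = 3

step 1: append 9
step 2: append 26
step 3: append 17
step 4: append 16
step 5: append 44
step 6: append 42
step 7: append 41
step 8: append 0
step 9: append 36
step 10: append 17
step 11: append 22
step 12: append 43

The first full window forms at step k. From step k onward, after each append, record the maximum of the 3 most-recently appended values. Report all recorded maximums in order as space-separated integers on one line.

Answer: 26 26 44 44 44 42 41 36 36 43

Derivation:
step 1: append 9 -> window=[9] (not full yet)
step 2: append 26 -> window=[9, 26] (not full yet)
step 3: append 17 -> window=[9, 26, 17] -> max=26
step 4: append 16 -> window=[26, 17, 16] -> max=26
step 5: append 44 -> window=[17, 16, 44] -> max=44
step 6: append 42 -> window=[16, 44, 42] -> max=44
step 7: append 41 -> window=[44, 42, 41] -> max=44
step 8: append 0 -> window=[42, 41, 0] -> max=42
step 9: append 36 -> window=[41, 0, 36] -> max=41
step 10: append 17 -> window=[0, 36, 17] -> max=36
step 11: append 22 -> window=[36, 17, 22] -> max=36
step 12: append 43 -> window=[17, 22, 43] -> max=43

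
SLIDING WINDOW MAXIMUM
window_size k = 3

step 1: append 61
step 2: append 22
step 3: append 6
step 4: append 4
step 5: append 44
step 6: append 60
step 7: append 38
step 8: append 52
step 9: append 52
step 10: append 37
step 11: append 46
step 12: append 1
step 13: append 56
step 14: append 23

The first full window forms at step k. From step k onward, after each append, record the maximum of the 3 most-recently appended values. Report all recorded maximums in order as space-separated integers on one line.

Answer: 61 22 44 60 60 60 52 52 52 46 56 56

Derivation:
step 1: append 61 -> window=[61] (not full yet)
step 2: append 22 -> window=[61, 22] (not full yet)
step 3: append 6 -> window=[61, 22, 6] -> max=61
step 4: append 4 -> window=[22, 6, 4] -> max=22
step 5: append 44 -> window=[6, 4, 44] -> max=44
step 6: append 60 -> window=[4, 44, 60] -> max=60
step 7: append 38 -> window=[44, 60, 38] -> max=60
step 8: append 52 -> window=[60, 38, 52] -> max=60
step 9: append 52 -> window=[38, 52, 52] -> max=52
step 10: append 37 -> window=[52, 52, 37] -> max=52
step 11: append 46 -> window=[52, 37, 46] -> max=52
step 12: append 1 -> window=[37, 46, 1] -> max=46
step 13: append 56 -> window=[46, 1, 56] -> max=56
step 14: append 23 -> window=[1, 56, 23] -> max=56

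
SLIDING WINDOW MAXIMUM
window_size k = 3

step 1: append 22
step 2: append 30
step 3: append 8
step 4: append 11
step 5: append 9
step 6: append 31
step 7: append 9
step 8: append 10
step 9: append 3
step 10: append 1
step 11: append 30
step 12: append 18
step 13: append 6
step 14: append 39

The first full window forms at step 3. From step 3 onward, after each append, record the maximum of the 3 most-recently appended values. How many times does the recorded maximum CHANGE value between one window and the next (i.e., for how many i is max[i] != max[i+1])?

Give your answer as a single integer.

Answer: 5

Derivation:
step 1: append 22 -> window=[22] (not full yet)
step 2: append 30 -> window=[22, 30] (not full yet)
step 3: append 8 -> window=[22, 30, 8] -> max=30
step 4: append 11 -> window=[30, 8, 11] -> max=30
step 5: append 9 -> window=[8, 11, 9] -> max=11
step 6: append 31 -> window=[11, 9, 31] -> max=31
step 7: append 9 -> window=[9, 31, 9] -> max=31
step 8: append 10 -> window=[31, 9, 10] -> max=31
step 9: append 3 -> window=[9, 10, 3] -> max=10
step 10: append 1 -> window=[10, 3, 1] -> max=10
step 11: append 30 -> window=[3, 1, 30] -> max=30
step 12: append 18 -> window=[1, 30, 18] -> max=30
step 13: append 6 -> window=[30, 18, 6] -> max=30
step 14: append 39 -> window=[18, 6, 39] -> max=39
Recorded maximums: 30 30 11 31 31 31 10 10 30 30 30 39
Changes between consecutive maximums: 5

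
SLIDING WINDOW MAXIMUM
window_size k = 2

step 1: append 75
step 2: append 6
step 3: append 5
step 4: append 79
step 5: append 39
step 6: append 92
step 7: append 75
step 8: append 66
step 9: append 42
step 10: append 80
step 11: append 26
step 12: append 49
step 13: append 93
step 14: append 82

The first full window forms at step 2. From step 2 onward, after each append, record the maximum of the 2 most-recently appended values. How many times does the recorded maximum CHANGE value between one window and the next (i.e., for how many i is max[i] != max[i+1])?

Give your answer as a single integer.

Answer: 8

Derivation:
step 1: append 75 -> window=[75] (not full yet)
step 2: append 6 -> window=[75, 6] -> max=75
step 3: append 5 -> window=[6, 5] -> max=6
step 4: append 79 -> window=[5, 79] -> max=79
step 5: append 39 -> window=[79, 39] -> max=79
step 6: append 92 -> window=[39, 92] -> max=92
step 7: append 75 -> window=[92, 75] -> max=92
step 8: append 66 -> window=[75, 66] -> max=75
step 9: append 42 -> window=[66, 42] -> max=66
step 10: append 80 -> window=[42, 80] -> max=80
step 11: append 26 -> window=[80, 26] -> max=80
step 12: append 49 -> window=[26, 49] -> max=49
step 13: append 93 -> window=[49, 93] -> max=93
step 14: append 82 -> window=[93, 82] -> max=93
Recorded maximums: 75 6 79 79 92 92 75 66 80 80 49 93 93
Changes between consecutive maximums: 8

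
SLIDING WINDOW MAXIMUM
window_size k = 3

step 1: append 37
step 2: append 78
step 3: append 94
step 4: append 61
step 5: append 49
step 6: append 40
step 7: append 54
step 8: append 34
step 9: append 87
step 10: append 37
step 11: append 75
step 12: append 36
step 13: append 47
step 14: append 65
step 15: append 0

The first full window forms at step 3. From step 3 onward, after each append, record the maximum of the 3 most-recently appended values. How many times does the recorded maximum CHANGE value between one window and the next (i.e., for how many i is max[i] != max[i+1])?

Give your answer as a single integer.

Answer: 5

Derivation:
step 1: append 37 -> window=[37] (not full yet)
step 2: append 78 -> window=[37, 78] (not full yet)
step 3: append 94 -> window=[37, 78, 94] -> max=94
step 4: append 61 -> window=[78, 94, 61] -> max=94
step 5: append 49 -> window=[94, 61, 49] -> max=94
step 6: append 40 -> window=[61, 49, 40] -> max=61
step 7: append 54 -> window=[49, 40, 54] -> max=54
step 8: append 34 -> window=[40, 54, 34] -> max=54
step 9: append 87 -> window=[54, 34, 87] -> max=87
step 10: append 37 -> window=[34, 87, 37] -> max=87
step 11: append 75 -> window=[87, 37, 75] -> max=87
step 12: append 36 -> window=[37, 75, 36] -> max=75
step 13: append 47 -> window=[75, 36, 47] -> max=75
step 14: append 65 -> window=[36, 47, 65] -> max=65
step 15: append 0 -> window=[47, 65, 0] -> max=65
Recorded maximums: 94 94 94 61 54 54 87 87 87 75 75 65 65
Changes between consecutive maximums: 5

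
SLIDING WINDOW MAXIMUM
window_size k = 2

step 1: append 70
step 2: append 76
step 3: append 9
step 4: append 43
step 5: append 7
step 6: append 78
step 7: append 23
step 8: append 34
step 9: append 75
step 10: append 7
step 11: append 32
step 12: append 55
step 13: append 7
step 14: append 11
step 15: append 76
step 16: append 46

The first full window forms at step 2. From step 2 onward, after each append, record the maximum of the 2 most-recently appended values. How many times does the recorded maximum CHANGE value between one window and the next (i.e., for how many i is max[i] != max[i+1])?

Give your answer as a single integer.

step 1: append 70 -> window=[70] (not full yet)
step 2: append 76 -> window=[70, 76] -> max=76
step 3: append 9 -> window=[76, 9] -> max=76
step 4: append 43 -> window=[9, 43] -> max=43
step 5: append 7 -> window=[43, 7] -> max=43
step 6: append 78 -> window=[7, 78] -> max=78
step 7: append 23 -> window=[78, 23] -> max=78
step 8: append 34 -> window=[23, 34] -> max=34
step 9: append 75 -> window=[34, 75] -> max=75
step 10: append 7 -> window=[75, 7] -> max=75
step 11: append 32 -> window=[7, 32] -> max=32
step 12: append 55 -> window=[32, 55] -> max=55
step 13: append 7 -> window=[55, 7] -> max=55
step 14: append 11 -> window=[7, 11] -> max=11
step 15: append 76 -> window=[11, 76] -> max=76
step 16: append 46 -> window=[76, 46] -> max=76
Recorded maximums: 76 76 43 43 78 78 34 75 75 32 55 55 11 76 76
Changes between consecutive maximums: 8

Answer: 8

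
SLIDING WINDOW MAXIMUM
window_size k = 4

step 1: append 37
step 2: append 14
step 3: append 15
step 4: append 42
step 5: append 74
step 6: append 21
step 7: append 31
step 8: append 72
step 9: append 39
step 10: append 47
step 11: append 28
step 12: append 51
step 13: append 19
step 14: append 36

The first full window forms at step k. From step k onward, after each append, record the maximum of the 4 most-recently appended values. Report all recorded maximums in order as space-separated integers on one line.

step 1: append 37 -> window=[37] (not full yet)
step 2: append 14 -> window=[37, 14] (not full yet)
step 3: append 15 -> window=[37, 14, 15] (not full yet)
step 4: append 42 -> window=[37, 14, 15, 42] -> max=42
step 5: append 74 -> window=[14, 15, 42, 74] -> max=74
step 6: append 21 -> window=[15, 42, 74, 21] -> max=74
step 7: append 31 -> window=[42, 74, 21, 31] -> max=74
step 8: append 72 -> window=[74, 21, 31, 72] -> max=74
step 9: append 39 -> window=[21, 31, 72, 39] -> max=72
step 10: append 47 -> window=[31, 72, 39, 47] -> max=72
step 11: append 28 -> window=[72, 39, 47, 28] -> max=72
step 12: append 51 -> window=[39, 47, 28, 51] -> max=51
step 13: append 19 -> window=[47, 28, 51, 19] -> max=51
step 14: append 36 -> window=[28, 51, 19, 36] -> max=51

Answer: 42 74 74 74 74 72 72 72 51 51 51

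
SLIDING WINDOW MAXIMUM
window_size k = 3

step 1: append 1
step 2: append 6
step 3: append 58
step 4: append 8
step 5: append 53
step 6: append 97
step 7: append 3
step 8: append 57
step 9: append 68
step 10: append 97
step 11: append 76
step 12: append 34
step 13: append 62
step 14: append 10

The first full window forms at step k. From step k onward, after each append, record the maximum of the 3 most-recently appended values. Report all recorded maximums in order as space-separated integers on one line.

Answer: 58 58 58 97 97 97 68 97 97 97 76 62

Derivation:
step 1: append 1 -> window=[1] (not full yet)
step 2: append 6 -> window=[1, 6] (not full yet)
step 3: append 58 -> window=[1, 6, 58] -> max=58
step 4: append 8 -> window=[6, 58, 8] -> max=58
step 5: append 53 -> window=[58, 8, 53] -> max=58
step 6: append 97 -> window=[8, 53, 97] -> max=97
step 7: append 3 -> window=[53, 97, 3] -> max=97
step 8: append 57 -> window=[97, 3, 57] -> max=97
step 9: append 68 -> window=[3, 57, 68] -> max=68
step 10: append 97 -> window=[57, 68, 97] -> max=97
step 11: append 76 -> window=[68, 97, 76] -> max=97
step 12: append 34 -> window=[97, 76, 34] -> max=97
step 13: append 62 -> window=[76, 34, 62] -> max=76
step 14: append 10 -> window=[34, 62, 10] -> max=62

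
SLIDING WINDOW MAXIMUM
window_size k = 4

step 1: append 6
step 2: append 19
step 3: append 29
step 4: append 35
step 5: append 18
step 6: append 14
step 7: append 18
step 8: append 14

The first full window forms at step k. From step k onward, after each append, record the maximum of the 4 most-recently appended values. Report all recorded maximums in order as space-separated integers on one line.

Answer: 35 35 35 35 18

Derivation:
step 1: append 6 -> window=[6] (not full yet)
step 2: append 19 -> window=[6, 19] (not full yet)
step 3: append 29 -> window=[6, 19, 29] (not full yet)
step 4: append 35 -> window=[6, 19, 29, 35] -> max=35
step 5: append 18 -> window=[19, 29, 35, 18] -> max=35
step 6: append 14 -> window=[29, 35, 18, 14] -> max=35
step 7: append 18 -> window=[35, 18, 14, 18] -> max=35
step 8: append 14 -> window=[18, 14, 18, 14] -> max=18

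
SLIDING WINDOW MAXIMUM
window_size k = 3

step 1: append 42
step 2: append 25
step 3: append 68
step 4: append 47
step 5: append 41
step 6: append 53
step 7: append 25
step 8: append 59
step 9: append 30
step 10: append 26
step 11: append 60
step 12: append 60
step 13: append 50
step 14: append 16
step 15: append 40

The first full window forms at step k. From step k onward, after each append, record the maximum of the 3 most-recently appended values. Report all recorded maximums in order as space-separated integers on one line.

Answer: 68 68 68 53 53 59 59 59 60 60 60 60 50

Derivation:
step 1: append 42 -> window=[42] (not full yet)
step 2: append 25 -> window=[42, 25] (not full yet)
step 3: append 68 -> window=[42, 25, 68] -> max=68
step 4: append 47 -> window=[25, 68, 47] -> max=68
step 5: append 41 -> window=[68, 47, 41] -> max=68
step 6: append 53 -> window=[47, 41, 53] -> max=53
step 7: append 25 -> window=[41, 53, 25] -> max=53
step 8: append 59 -> window=[53, 25, 59] -> max=59
step 9: append 30 -> window=[25, 59, 30] -> max=59
step 10: append 26 -> window=[59, 30, 26] -> max=59
step 11: append 60 -> window=[30, 26, 60] -> max=60
step 12: append 60 -> window=[26, 60, 60] -> max=60
step 13: append 50 -> window=[60, 60, 50] -> max=60
step 14: append 16 -> window=[60, 50, 16] -> max=60
step 15: append 40 -> window=[50, 16, 40] -> max=50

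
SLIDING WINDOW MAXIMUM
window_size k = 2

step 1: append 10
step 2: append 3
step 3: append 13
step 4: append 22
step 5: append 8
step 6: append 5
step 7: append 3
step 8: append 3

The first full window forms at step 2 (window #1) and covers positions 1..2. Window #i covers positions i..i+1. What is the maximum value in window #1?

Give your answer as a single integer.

step 1: append 10 -> window=[10] (not full yet)
step 2: append 3 -> window=[10, 3] -> max=10
Window #1 max = 10

Answer: 10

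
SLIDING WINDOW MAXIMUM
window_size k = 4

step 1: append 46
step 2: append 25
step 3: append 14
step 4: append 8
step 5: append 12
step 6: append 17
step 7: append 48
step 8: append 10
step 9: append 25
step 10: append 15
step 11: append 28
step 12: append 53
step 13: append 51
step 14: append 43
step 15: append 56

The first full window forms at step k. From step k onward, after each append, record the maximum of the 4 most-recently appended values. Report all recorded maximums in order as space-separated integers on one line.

step 1: append 46 -> window=[46] (not full yet)
step 2: append 25 -> window=[46, 25] (not full yet)
step 3: append 14 -> window=[46, 25, 14] (not full yet)
step 4: append 8 -> window=[46, 25, 14, 8] -> max=46
step 5: append 12 -> window=[25, 14, 8, 12] -> max=25
step 6: append 17 -> window=[14, 8, 12, 17] -> max=17
step 7: append 48 -> window=[8, 12, 17, 48] -> max=48
step 8: append 10 -> window=[12, 17, 48, 10] -> max=48
step 9: append 25 -> window=[17, 48, 10, 25] -> max=48
step 10: append 15 -> window=[48, 10, 25, 15] -> max=48
step 11: append 28 -> window=[10, 25, 15, 28] -> max=28
step 12: append 53 -> window=[25, 15, 28, 53] -> max=53
step 13: append 51 -> window=[15, 28, 53, 51] -> max=53
step 14: append 43 -> window=[28, 53, 51, 43] -> max=53
step 15: append 56 -> window=[53, 51, 43, 56] -> max=56

Answer: 46 25 17 48 48 48 48 28 53 53 53 56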